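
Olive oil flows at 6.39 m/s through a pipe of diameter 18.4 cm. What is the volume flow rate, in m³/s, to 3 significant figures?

Q = 0.170 m³/s

Q = A·v = 0.0266 m² × 6.39 m/s = 0.170 m³/s.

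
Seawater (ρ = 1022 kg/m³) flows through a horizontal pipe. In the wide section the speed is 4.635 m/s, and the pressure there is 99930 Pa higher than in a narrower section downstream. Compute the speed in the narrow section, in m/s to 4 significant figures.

v₂ ≈ 14.73 m/s

With h₁ = h₂, rearranging Bernoulli gives v₂ = √(v₁² + 2ΔP/ρ).
v₂ = √(4.635² + 2·99930/1022) = √(21.48 + 195.6) = 14.73 m/s.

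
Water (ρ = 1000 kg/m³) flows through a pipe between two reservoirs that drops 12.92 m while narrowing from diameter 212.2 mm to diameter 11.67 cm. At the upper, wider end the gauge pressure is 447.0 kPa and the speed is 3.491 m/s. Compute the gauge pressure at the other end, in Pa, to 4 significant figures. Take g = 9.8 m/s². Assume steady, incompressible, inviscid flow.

P₂ ≈ 513100 Pa

Continuity gives A₁v₁ = A₂v₂, so v₂ = (353.7 cm²)/(107.0 cm²) × 3.491 m/s = 11.54 m/s.
Energy conservation along the streamline gives P₂ = P₁ − ½ρ(v₂² − v₁²) − ρg(h₂ − h₁).
P₂ = 447000 + ½·1000·(3.491² − 11.54²) − 1000·9.8·(−12.92) = 447000 + (-60520) − (-126600) = 513100 Pa.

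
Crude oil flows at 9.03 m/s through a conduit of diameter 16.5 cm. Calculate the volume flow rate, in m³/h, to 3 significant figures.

Q = A·v = 0.0214 m² × 9.03 m/s = 0.193 m³/s.
Converting: 0.193 m³/s × 3600 = 695 m³/h.

695 m³/h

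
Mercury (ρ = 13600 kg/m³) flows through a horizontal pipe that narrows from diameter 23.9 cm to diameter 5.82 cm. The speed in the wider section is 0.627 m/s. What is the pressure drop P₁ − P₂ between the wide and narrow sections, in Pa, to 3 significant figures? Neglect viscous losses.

The volume flow rate is constant, so v₂ = (A₁/A₂)v₁ = (449/26.6)·0.627 = 10.6 m/s.
Bernoulli (h₁ = h₂): P₁ − P₂ = ½ρ(v₂² − v₁²).
P₁ − P₂ = ½·13600·(10.6² − 0.627²) = ½·13600·111 = 758000 Pa.

ΔP ≈ 758000 Pa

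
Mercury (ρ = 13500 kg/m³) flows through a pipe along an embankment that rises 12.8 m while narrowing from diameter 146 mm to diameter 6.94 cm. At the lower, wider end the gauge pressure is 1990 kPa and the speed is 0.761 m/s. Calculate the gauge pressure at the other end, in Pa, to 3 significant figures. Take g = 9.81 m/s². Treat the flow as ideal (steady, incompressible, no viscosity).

222000 Pa

Continuity gives A₁v₁ = A₂v₂, so v₂ = (167 cm²)/(37.8 cm²) × 0.761 m/s = 3.37 m/s.
Energy conservation along the streamline gives P₂ = P₁ − ½ρ(v₂² − v₁²) − ρg(h₂ − h₁).
P₂ = 1990000 + ½·13500·(0.761² − 3.37²) − 13500·9.81·(+12.8) = 1990000 + (-72700) − (1700000) = 222000 Pa.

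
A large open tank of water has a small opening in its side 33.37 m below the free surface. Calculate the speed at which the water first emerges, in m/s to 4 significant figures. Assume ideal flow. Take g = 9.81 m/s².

Torricelli's result v = √(2gh) gives v = √(2·9.81·33.37) = 25.59 m/s.

v = 25.59 m/s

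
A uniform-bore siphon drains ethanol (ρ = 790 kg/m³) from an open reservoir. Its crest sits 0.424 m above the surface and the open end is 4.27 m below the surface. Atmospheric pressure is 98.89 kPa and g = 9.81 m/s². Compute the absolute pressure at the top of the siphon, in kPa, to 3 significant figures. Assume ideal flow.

P_top ≈ 62.5 kPa

The outlet speed comes from Torricelli: v = √(2g·4.27) = 9.15 m/s.
Continuity keeps v the same throughout the tube; from surface to crest, P_atm + 0 = P_top + ½ρv² + ρg·h_top.
P_top = 98890 − ½·790·9.15² − 790·9.81·0.424 = 62500 Pa.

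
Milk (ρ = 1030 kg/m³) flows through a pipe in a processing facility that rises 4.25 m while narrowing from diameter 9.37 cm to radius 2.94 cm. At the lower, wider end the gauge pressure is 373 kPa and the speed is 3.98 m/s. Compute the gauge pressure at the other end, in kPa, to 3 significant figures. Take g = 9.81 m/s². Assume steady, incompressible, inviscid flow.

286 kPa

Continuity gives A₁v₁ = A₂v₂, so v₂ = (69.0 cm²)/(27.2 cm²) × 3.98 m/s = 10.1 m/s.
Applying Bernoulli between the two ends and solving for P₂: P₂ = P₁ + ½ρ(v₁² − v₂²) − ρgΔh.
P₂ = 373000 + ½·1030·(3.98² − 10.1²) − 1030·9.81·(+4.25) = 373000 + (-44400) − (42900) = 286000 Pa.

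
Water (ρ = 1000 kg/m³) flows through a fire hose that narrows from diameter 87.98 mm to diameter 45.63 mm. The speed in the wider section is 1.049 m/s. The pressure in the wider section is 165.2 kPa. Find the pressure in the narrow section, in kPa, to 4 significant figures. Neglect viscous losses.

P₂ = 158.1 kPa

Continuity gives A₁v₁ = A₂v₂, so v₂ = (60.79 cm²)/(16.35 cm²) × 1.049 m/s = 3.900 m/s.
The pipe is horizontal, so Bernoulli reduces to P₁ + ½ρv₁² = P₂ + ½ρv₂².
P₂ = P₁ − ½ρ(v₂² − v₁²) = 165200 − ½·1000·(3.900² − 1.049²) = 165200 − 7054 = 158100 Pa.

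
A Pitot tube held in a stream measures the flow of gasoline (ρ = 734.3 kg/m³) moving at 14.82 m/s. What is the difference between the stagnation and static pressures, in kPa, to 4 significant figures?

Bernoulli between the free stream and the stagnation point: ½ρv² = P_stag − P_static.
ΔP = ½·734.3·14.82² = 80640 Pa.

ΔP = 80.64 kPa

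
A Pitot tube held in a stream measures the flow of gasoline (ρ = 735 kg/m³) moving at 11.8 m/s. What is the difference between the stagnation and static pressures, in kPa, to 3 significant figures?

ΔP ≈ 51.2 kPa

Bernoulli between the free stream and the stagnation point: ½ρv² = P_stag − P_static.
ΔP = ½·735·11.8² = 51200 Pa.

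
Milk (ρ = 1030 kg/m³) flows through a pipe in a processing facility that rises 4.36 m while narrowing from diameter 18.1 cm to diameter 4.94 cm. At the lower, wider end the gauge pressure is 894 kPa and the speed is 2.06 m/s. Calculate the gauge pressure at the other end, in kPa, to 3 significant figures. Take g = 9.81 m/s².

P₂ ≈ 458 kPa

Continuity gives A₁v₁ = A₂v₂, so v₂ = (257 cm²)/(19.2 cm²) × 2.06 m/s = 27.7 m/s.
Applying Bernoulli between the two ends and solving for P₂: P₂ = P₁ + ½ρ(v₁² − v₂²) − ρgΔh.
P₂ = 894000 + ½·1030·(2.06² − 27.7²) − 1030·9.81·(+4.36) = 894000 + (-392000) − (44100) = 458000 Pa.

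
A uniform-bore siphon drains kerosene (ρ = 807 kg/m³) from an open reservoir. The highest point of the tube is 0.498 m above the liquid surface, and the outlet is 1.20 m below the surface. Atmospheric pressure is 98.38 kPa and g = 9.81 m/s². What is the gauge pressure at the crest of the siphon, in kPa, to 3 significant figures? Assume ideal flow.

From the surface to the outlet (both open to atmosphere, surface at rest): v = √(2g·h_out) = √(2·9.81·1.20) = 4.85 m/s.
The bore is uniform, so the speed at the crest is the same v. Bernoulli surface→crest: P_atm = P_top + ½ρv² + ρg·h_top.
P_top = 98380 − ½·807·4.85² − 807·9.81·0.498 = 84900 Pa. So P_gauge = P_top − P_atm = -13400 Pa.

P_gauge = -13.4 kPa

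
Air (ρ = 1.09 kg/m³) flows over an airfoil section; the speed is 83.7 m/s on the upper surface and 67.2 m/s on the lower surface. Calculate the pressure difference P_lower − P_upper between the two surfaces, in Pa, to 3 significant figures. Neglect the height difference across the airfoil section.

ΔP ≈ 1360 Pa

With negligible Δh, P + ½ρv² is constant, so P_low − P_up = ½ρ(v_up² − v_low²).
ΔP = ½·1.09·(83.7² − 67.2²) = 1360 Pa.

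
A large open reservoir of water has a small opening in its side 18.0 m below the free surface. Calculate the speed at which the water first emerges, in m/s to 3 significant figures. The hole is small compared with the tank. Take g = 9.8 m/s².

v = 18.8 m/s

The surface is effectively still and both ends are open, so ½v² = gh and v = √(2·9.8·18.0) = 18.8 m/s.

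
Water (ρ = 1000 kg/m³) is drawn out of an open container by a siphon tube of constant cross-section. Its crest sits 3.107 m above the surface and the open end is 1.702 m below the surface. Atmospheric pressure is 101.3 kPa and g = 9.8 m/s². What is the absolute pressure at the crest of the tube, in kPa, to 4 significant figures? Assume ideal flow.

From the surface to the outlet (both open to atmosphere, surface at rest): v = √(2g·h_out) = √(2·9.8·1.702) = 5.776 m/s.
Continuity keeps v the same throughout the tube; from surface to crest, P_atm + 0 = P_top + ½ρv² + ρg·h_top.
P_top = 101300 − ½·1000·5.776² − 1000·9.8·3.107 = 54170 Pa.

54.17 kPa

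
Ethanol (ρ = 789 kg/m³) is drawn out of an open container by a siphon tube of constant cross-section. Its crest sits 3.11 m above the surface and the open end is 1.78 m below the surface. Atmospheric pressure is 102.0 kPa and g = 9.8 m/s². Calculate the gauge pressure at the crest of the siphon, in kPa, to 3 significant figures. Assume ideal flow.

From the surface to the outlet (both open to atmosphere, surface at rest): v = √(2g·h_out) = √(2·9.8·1.78) = 5.91 m/s.
With constant cross-section the crest speed equals v; applying Bernoulli from the surface up to the crest, P_top = P_atm − ½ρv² − ρg·h_top.
P_top = 102000 − ½·789·5.91² − 789·9.8·3.11 = 64200 Pa. So P_gauge = P_top − P_atm = -37800 Pa.

P_gauge ≈ -37.8 kPa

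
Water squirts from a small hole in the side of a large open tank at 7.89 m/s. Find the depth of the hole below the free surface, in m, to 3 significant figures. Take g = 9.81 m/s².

h ≈ 3.17 m

Inverting v = √(2gh) gives h = v² / 2g.
h = 7.89²/(2·9.81) = 62.3/19.62 = 3.17 m.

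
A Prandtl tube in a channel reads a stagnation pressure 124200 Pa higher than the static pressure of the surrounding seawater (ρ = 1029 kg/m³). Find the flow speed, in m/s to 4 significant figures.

Bernoulli between the free stream and the stagnation point: ½ρv² = P_stag − P_static.
v = √(2ΔP/ρ) = √(2·124200/1029) = 15.54 m/s.

v ≈ 15.54 m/s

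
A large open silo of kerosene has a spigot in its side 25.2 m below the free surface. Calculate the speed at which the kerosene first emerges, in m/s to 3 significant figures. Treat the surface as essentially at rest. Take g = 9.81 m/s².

Torricelli's result v = √(2gh) gives v = √(2·9.81·25.2) = 22.2 m/s.

v ≈ 22.2 m/s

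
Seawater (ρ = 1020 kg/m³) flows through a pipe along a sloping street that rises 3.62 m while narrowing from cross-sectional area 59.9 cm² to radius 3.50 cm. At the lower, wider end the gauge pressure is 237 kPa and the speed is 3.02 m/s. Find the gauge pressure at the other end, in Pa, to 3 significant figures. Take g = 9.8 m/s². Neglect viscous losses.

P₂ ≈ 194000 Pa

Continuity gives A₁v₁ = A₂v₂, so v₂ = (59.9 cm²)/(38.5 cm²) × 3.02 m/s = 4.70 m/s.
Energy conservation along the streamline gives P₂ = P₁ − ½ρ(v₂² − v₁²) − ρg(h₂ − h₁).
P₂ = 237000 + ½·1020·(3.02² − 4.70²) − 1020·9.8·(+3.62) = 237000 + (-6620) − (36200) = 194000 Pa.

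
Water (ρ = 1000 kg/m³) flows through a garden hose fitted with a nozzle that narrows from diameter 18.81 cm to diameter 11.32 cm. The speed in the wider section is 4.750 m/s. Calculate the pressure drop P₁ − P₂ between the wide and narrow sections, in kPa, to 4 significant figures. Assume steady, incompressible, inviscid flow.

Mass conservation (A₁v₁ = A₂v₂) gives v₂ = 4.750 × 277.9/100.6 = 13.12 m/s.
With no height change, Bernoulli's equation is P₁ + ½ρv₁² = P₂ + ½ρv₂².
P₁ − P₂ = ½·1000·(13.12² − 4.750²) = ½·1000·149.4 = 74720 Pa.

ΔP ≈ 74.72 kPa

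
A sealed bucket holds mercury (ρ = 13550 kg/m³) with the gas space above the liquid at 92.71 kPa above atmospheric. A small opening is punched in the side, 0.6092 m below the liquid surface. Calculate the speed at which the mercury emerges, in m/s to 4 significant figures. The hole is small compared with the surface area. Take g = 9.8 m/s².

Take point 1 at the surface (v₁ ≈ 0) and point 2 at the hole (at atmospheric pressure). Bernoulli: P₁ + ρg h = P_atm + ½ρv₂².
With P₁ − P_atm = 92710 Pa, v₂ = √(2gh + 2ΔP/ρ) = √(2·9.8·0.6092 + 2·92710/13550) = 5.062 m/s.

v ≈ 5.062 m/s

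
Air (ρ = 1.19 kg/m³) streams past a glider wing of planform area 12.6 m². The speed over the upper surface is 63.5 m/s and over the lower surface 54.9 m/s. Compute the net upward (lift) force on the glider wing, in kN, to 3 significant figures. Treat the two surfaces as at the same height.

F = 7.63 kN

From P + ½ρv² = const at equal height, P_low − P_up = ½ρ(v_up² − v_low²).
ΔP = ½·1.19·(63.5² − 54.9²) = 606 Pa.
Lift = ΔP · A = 606 × 12.6 = 7630 N.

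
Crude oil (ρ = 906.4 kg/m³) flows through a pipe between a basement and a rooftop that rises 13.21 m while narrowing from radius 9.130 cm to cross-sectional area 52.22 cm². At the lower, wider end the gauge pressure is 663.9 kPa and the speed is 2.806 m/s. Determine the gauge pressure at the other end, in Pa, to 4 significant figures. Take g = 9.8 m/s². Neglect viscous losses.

P₂ = 460400 Pa

Mass conservation (A₁v₁ = A₂v₂) gives v₂ = 2.806 × 261.9/52.22 = 14.07 m/s.
Energy conservation along the streamline gives P₂ = P₁ − ½ρ(v₂² − v₁²) − ρg(h₂ − h₁).
P₂ = 663900 + ½·906.4·(2.806² − 14.07²) − 906.4·9.8·(+13.21) = 663900 + (-86170) − (117300) = 460400 Pa.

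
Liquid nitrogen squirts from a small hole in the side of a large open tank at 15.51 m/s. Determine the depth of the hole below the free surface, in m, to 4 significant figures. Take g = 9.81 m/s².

For a small hole in a large open tank, ½v² = gh, giving h = v²/(2g).
h = 15.51²/(2·9.81) = 240.6/19.62 = 12.26 m.

h ≈ 12.26 m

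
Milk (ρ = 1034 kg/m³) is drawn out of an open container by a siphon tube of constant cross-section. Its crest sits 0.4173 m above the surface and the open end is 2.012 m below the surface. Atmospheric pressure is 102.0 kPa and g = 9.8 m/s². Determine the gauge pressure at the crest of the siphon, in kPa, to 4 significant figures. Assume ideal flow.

From the surface to the outlet (both open to atmosphere, surface at rest): v = √(2g·h_out) = √(2·9.8·2.012) = 6.280 m/s.
The bore is uniform, so the speed at the crest is the same v. Bernoulli surface→crest: P_atm = P_top + ½ρv² + ρg·h_top.
P_top = 102000 − ½·1034·6.280² − 1034·9.8·0.4173 = 77380 Pa. So P_gauge = P_top − P_atm = -24620 Pa.

P_gauge = -24.62 kPa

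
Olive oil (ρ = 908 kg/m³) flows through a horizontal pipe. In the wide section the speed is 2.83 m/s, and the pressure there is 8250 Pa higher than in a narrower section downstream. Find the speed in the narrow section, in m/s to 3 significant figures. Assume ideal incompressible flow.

Horizontal Bernoulli: P₁ + ½ρv₁² = P₂ + ½ρv₂², so v₂² = v₁² + 2(P₁ − P₂)/ρ.
v₂ = √(2.83² + 2·8250/908) = √(8.01 + 18.2) = 5.12 m/s.

v₂ = 5.12 m/s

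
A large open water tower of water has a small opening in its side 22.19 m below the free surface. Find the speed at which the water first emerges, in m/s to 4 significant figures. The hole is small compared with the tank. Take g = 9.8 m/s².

Torricelli's result v = √(2gh) gives v = √(2·9.8·22.19) = 20.85 m/s.

v ≈ 20.85 m/s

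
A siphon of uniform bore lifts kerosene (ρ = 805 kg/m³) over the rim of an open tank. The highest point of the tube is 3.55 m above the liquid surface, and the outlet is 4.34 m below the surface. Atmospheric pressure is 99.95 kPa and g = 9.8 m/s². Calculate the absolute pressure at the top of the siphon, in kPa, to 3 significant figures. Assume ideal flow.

P_top ≈ 37.7 kPa

From the surface to the outlet (both open to atmosphere, surface at rest): v = √(2g·h_out) = √(2·9.8·4.34) = 9.22 m/s.
Continuity keeps v the same throughout the tube; from surface to crest, P_atm + 0 = P_top + ½ρv² + ρg·h_top.
P_top = 99950 − ½·805·9.22² − 805·9.8·3.55 = 37700 Pa.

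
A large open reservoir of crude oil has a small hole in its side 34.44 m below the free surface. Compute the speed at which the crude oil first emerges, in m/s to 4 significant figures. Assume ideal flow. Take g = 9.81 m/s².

25.99 m/s

Bernoulli from surface to hole (P equal, v_surface ≈ 0): v = √(2gh) = √(2×9.81×34.44) = 25.99 m/s.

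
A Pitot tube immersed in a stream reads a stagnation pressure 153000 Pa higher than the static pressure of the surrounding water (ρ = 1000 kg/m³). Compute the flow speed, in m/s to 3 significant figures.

The dynamic pressure equals the rise in static pressure at the stagnation point: ΔP = ½ρv².
v = √(2ΔP/ρ) = √(2·153000/1000) = 17.5 m/s.

17.5 m/s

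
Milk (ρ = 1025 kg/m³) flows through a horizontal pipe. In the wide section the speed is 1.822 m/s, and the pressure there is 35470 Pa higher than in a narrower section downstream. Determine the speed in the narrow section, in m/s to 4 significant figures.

Along the level pipe P + ½ρv² is conserved, hence v₂² = v₁² + 2(P₁ − P₂)/ρ.
v₂ = √(1.822² + 2·35470/1025) = √(3.320 + 69.21) = 8.516 m/s.

8.516 m/s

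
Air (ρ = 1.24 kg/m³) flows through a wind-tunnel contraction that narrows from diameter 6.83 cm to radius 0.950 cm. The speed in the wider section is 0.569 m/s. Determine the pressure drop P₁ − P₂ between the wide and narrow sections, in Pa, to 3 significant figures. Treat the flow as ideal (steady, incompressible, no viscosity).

ΔP = 33.3 Pa

Mass conservation (A₁v₁ = A₂v₂) gives v₂ = 0.569 × 36.6/2.84 = 7.35 m/s.
With no height change, Bernoulli's equation is P₁ + ½ρv₁² = P₂ + ½ρv₂².
P₁ − P₂ = ½·1.24·(7.35² − 0.569²) = ½·1.24·53.7 = 33.3 Pa.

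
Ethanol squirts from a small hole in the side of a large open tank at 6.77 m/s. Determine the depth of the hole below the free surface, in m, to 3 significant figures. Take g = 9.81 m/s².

h ≈ 2.34 m

For a small hole in a large open tank, ½v² = gh, giving h = v²/(2g).
h = 6.77²/(2·9.81) = 45.8/19.62 = 2.34 m.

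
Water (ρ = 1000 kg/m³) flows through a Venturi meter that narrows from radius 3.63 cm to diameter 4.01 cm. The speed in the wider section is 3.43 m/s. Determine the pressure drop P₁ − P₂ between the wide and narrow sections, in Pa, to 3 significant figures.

ΔP = 57300 Pa

Continuity gives A₁v₁ = A₂v₂, so v₂ = (41.4 cm²)/(12.6 cm²) × 3.43 m/s = 11.2 m/s.
Bernoulli (h₁ = h₂): P₁ − P₂ = ½ρ(v₂² − v₁²).
P₁ − P₂ = ½·1000·(11.2² − 3.43²) = ½·1000·115 = 57300 Pa.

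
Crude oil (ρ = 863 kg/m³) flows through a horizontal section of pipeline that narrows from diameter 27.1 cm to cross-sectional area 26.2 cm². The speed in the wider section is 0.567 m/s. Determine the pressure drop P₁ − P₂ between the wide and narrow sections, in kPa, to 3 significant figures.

ΔP = 67.1 kPa

By continuity, v₂ = v₁·A₁/A₂ = 0.567·(577/26.2) = 12.5 m/s.
Along the horizontal streamline, P + ½ρv² is constant.
P₁ − P₂ = ½·863·(12.5² − 0.567²) = ½·863·155 = 67100 Pa.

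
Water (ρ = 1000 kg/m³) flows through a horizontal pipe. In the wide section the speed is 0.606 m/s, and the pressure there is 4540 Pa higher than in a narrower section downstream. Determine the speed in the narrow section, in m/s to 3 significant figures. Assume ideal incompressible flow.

v₂ = 3.07 m/s

Along the level pipe P + ½ρv² is conserved, hence v₂² = v₁² + 2(P₁ − P₂)/ρ.
v₂ = √(0.606² + 2·4540/1000) = √(0.367 + 9.08) = 3.07 m/s.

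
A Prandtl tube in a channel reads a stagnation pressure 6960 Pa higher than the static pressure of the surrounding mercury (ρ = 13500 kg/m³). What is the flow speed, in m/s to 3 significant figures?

The dynamic pressure equals the rise in static pressure at the stagnation point: ΔP = ½ρv².
v = √(2ΔP/ρ) = √(2·6960/13500) = 1.02 m/s.

1.02 m/s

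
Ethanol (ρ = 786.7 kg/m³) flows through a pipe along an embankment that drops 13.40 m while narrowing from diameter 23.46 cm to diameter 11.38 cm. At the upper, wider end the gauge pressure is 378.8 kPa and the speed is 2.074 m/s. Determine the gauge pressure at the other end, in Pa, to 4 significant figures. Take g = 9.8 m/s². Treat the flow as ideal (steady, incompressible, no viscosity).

P₂ ≈ 453200 Pa

Mass conservation (A₁v₁ = A₂v₂) gives v₂ = 2.074 × 432.3/101.7 = 8.814 m/s.
Bernoulli: P₁ + ½ρv₁² + ρg h₁ = P₂ + ½ρv₂² + ρg h₂, so P₂ = P₁ + ½ρ(v₁² − v₂²) − ρg(h₂ − h₁).
P₂ = 378800 + ½·786.7·(2.074² − 8.814²) − 786.7·9.8·(−13.40) = 378800 + (-28870) − (-103300) = 453200 Pa.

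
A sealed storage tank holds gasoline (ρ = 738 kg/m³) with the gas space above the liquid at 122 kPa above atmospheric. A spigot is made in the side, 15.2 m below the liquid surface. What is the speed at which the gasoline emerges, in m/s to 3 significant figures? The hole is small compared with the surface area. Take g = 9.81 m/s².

Take point 1 at the surface (v₁ ≈ 0) and point 2 at the hole (at atmospheric pressure). Bernoulli: P₁ + ρg h = P_atm + ½ρv₂².
With P₁ − P_atm = 122000 Pa, v₂ = √(2gh + 2ΔP/ρ) = √(2·9.81·15.2 + 2·122000/738) = 25.1 m/s.

25.1 m/s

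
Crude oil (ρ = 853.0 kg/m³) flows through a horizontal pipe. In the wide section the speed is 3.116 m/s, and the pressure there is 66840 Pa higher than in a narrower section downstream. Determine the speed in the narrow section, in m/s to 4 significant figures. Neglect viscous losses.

Along the level pipe P + ½ρv² is conserved, hence v₂² = v₁² + 2(P₁ − P₂)/ρ.
v₂ = √(3.116² + 2·66840/853.0) = √(9.709 + 156.7) = 12.90 m/s.

v₂ ≈ 12.90 m/s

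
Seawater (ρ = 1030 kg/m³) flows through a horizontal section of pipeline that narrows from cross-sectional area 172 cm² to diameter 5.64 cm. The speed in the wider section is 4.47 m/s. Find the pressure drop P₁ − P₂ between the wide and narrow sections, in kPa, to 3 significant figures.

ΔP = 477 kPa

By continuity, v₂ = v₁·A₁/A₂ = 4.47·(172/25.0) = 30.8 m/s.
Bernoulli (h₁ = h₂): P₁ − P₂ = ½ρ(v₂² − v₁²).
P₁ − P₂ = ½·1030·(30.8² − 4.47²) = ½·1030·927 = 477000 Pa.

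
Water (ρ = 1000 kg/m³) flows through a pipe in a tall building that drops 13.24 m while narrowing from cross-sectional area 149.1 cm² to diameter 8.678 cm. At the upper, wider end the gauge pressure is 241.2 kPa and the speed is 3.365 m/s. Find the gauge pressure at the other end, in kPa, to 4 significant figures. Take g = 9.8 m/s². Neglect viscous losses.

Mass conservation (A₁v₁ = A₂v₂) gives v₂ = 3.365 × 149.1/59.15 = 8.483 m/s.
Energy conservation along the streamline gives P₂ = P₁ − ½ρ(v₂² − v₁²) − ρg(h₂ − h₁).
P₂ = 241200 + ½·1000·(3.365² − 8.483²) − 1000·9.8·(−13.24) = 241200 + (-30320) − (-129800) = 340600 Pa.

P₂ ≈ 340.6 kPa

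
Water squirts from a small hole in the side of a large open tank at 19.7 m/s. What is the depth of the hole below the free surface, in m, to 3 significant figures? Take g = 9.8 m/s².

h ≈ 19.8 m

For a small hole in a large open tank, ½v² = gh, giving h = v²/(2g).
h = 19.7²/(2·9.8) = 388/19.60 = 19.8 m.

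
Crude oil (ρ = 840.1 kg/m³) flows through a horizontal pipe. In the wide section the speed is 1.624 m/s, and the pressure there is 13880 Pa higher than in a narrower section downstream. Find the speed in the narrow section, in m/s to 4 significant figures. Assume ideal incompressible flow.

v₂ = 5.973 m/s

With h₁ = h₂, rearranging Bernoulli gives v₂ = √(v₁² + 2ΔP/ρ).
v₂ = √(1.624² + 2·13880/840.1) = √(2.637 + 33.04) = 5.973 m/s.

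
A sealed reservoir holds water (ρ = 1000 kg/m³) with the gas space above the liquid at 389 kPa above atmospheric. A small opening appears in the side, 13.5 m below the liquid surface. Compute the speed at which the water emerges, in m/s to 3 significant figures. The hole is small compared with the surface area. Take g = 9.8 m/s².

Take point 1 at the surface (v₁ ≈ 0) and point 2 at the hole (at atmospheric pressure). Bernoulli: P₁ + ρg h = P_atm + ½ρv₂².
With P₁ − P_atm = 389000 Pa, v₂ = √(2gh + 2ΔP/ρ) = √(2·9.8·13.5 + 2·389000/1000) = 32.3 m/s.

32.3 m/s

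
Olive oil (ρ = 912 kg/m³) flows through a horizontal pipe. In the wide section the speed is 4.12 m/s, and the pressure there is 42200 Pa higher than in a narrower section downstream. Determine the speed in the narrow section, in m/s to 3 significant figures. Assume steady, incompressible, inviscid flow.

Horizontal Bernoulli: P₁ + ½ρv₁² = P₂ + ½ρv₂², so v₂² = v₁² + 2(P₁ − P₂)/ρ.
v₂ = √(4.12² + 2·42200/912) = √(17.0 + 92.5) = 10.5 m/s.

10.5 m/s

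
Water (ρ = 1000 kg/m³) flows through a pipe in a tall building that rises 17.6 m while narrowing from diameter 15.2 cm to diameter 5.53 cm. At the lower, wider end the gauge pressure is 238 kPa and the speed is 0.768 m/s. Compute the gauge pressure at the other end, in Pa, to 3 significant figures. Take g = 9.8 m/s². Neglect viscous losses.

Mass conservation (A₁v₁ = A₂v₂) gives v₂ = 0.768 × 181/24.0 = 5.80 m/s.
Bernoulli: P₁ + ½ρv₁² + ρg h₁ = P₂ + ½ρv₂² + ρg h₂, so P₂ = P₁ + ½ρ(v₁² − v₂²) − ρg(h₂ − h₁).
P₂ = 238000 + ½·1000·(0.768² − 5.80²) − 1000·9.8·(+17.6) = 238000 + (-16500) − (172000) = 49000 Pa.

P₂ ≈ 49000 Pa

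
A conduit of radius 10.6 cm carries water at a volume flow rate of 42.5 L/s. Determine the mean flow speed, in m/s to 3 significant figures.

v ≈ 1.20 m/s

Q = 42.5 L/s = 0.0425 m³/s.
v = Q/A = 0.0425 / 0.0353 = 1.20 m/s.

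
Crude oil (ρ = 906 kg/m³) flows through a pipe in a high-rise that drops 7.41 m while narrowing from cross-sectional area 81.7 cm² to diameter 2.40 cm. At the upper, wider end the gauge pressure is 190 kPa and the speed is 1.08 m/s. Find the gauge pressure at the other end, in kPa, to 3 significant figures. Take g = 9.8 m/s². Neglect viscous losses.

The volume flow rate is constant, so v₂ = (A₁/A₂)v₁ = (81.7/4.52)·1.08 = 19.5 m/s.
Applying Bernoulli between the two ends and solving for P₂: P₂ = P₁ + ½ρ(v₁² − v₂²) − ρgΔh.
P₂ = 190000 + ½·906·(1.08² − 19.5²) − 906·9.8·(−7.41) = 190000 + (-172000) − (-65800) = 84000 Pa.

P₂ ≈ 84.0 kPa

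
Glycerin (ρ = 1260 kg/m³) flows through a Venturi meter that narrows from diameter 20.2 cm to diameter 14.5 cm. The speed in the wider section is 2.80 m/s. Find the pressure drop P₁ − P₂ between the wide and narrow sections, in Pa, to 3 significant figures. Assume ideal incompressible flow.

By continuity, v₂ = v₁·A₁/A₂ = 2.80·(320/165) = 5.43 m/s.
Along the horizontal streamline, P + ½ρv² is constant.
P₁ − P₂ = ½·1260·(5.43² − 2.80²) = ½·1260·21.7 = 13700 Pa.

ΔP = 13700 Pa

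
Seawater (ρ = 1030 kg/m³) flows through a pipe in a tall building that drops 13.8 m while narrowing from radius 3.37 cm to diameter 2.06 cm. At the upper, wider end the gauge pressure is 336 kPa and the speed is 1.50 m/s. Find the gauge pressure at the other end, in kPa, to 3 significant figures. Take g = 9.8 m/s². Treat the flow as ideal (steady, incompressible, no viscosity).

Continuity gives A₁v₁ = A₂v₂, so v₂ = (35.7 cm²)/(3.33 cm²) × 1.50 m/s = 16.1 m/s.
Bernoulli: P₁ + ½ρv₁² + ρg h₁ = P₂ + ½ρv₂² + ρg h₂, so P₂ = P₁ + ½ρ(v₁² − v₂²) − ρg(h₂ − h₁).
P₂ = 336000 + ½·1030·(1.50² − 16.1²) − 1030·9.8·(−13.8) = 336000 + (-132000) − (-139000) = 344000 Pa.

P₂ ≈ 344 kPa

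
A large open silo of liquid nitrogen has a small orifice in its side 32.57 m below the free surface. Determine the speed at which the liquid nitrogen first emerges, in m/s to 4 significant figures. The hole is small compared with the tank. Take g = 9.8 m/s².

v = 25.27 m/s

The surface is effectively still and both ends are open, so ½v² = gh and v = √(2·9.8·32.57) = 25.27 m/s.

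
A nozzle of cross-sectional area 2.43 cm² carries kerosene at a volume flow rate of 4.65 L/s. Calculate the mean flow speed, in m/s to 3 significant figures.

Q = 4.65 L/s = 0.00465 m³/s.
v = Q/A = 0.00465 / 0.000243 = 19.1 m/s.

v ≈ 19.1 m/s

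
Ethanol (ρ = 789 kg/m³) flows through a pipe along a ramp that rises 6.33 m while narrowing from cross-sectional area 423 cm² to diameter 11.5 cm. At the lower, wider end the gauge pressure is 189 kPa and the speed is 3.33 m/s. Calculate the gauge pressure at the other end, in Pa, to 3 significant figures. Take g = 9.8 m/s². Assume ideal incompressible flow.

The volume flow rate is constant, so v₂ = (A₁/A₂)v₁ = (423/104)·3.33 = 13.6 m/s.
Energy conservation along the streamline gives P₂ = P₁ − ½ρ(v₂² − v₁²) − ρg(h₂ − h₁).
P₂ = 189000 + ½·789·(3.33² − 13.6²) − 789·9.8·(+6.33) = 189000 + (-68200) − (48900) = 71900 Pa.

71900 Pa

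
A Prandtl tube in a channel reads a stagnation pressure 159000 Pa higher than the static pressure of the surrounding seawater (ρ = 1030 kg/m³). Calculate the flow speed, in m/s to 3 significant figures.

v ≈ 17.6 m/s

Bernoulli between the free stream and the stagnation point: ½ρv² = P_stag − P_static.
v = √(2ΔP/ρ) = √(2·159000/1030) = 17.6 m/s.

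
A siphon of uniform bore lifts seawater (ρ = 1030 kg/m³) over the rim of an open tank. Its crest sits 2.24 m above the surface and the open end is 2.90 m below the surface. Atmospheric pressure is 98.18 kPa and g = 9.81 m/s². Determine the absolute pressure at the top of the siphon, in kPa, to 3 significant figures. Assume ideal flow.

46.2 kPa

The outlet speed comes from Torricelli: v = √(2g·2.90) = 7.54 m/s.
The bore is uniform, so the speed at the crest is the same v. Bernoulli surface→crest: P_atm = P_top + ½ρv² + ρg·h_top.
P_top = 98180 − ½·1030·7.54² − 1030·9.81·2.24 = 46200 Pa.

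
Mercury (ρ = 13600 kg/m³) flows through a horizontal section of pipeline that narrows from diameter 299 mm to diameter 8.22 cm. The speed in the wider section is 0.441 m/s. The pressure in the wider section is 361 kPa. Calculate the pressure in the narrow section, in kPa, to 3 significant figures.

Mass conservation (A₁v₁ = A₂v₂) gives v₂ = 0.441 × 702/53.1 = 5.83 m/s.
With no height change, Bernoulli's equation is P₁ + ½ρv₁² = P₂ + ½ρv₂².
P₂ = P₁ − ½ρ(v₂² − v₁²) = 361000 − ½·13600·(5.83² − 0.441²) = 361000 − 230000 = 131000 Pa.

P₂ ≈ 131 kPa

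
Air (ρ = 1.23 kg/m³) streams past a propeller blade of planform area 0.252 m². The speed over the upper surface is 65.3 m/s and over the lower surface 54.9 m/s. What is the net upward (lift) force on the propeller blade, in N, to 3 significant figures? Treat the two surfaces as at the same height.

From P + ½ρv² = const at equal height, P_low − P_up = ½ρ(v_up² − v_low²).
ΔP = ½·1.23·(65.3² − 54.9²) = 769 Pa.
Lift = ΔP · A = 769 × 0.252 = 194 N.

F ≈ 194 N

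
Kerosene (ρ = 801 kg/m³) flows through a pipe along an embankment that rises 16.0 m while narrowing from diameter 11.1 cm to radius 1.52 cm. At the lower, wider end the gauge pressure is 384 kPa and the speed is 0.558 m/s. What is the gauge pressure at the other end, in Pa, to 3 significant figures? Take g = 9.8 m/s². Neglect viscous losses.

By continuity, v₂ = v₁·A₁/A₂ = 0.558·(96.8/7.26) = 7.44 m/s.
Bernoulli: P₁ + ½ρv₁² + ρg h₁ = P₂ + ½ρv₂² + ρg h₂, so P₂ = P₁ + ½ρ(v₁² − v₂²) − ρg(h₂ − h₁).
P₂ = 384000 + ½·801·(0.558² − 7.44²) − 801·9.8·(+16.0) = 384000 + (-22000) − (126000) = 236000 Pa.

P₂ = 236000 Pa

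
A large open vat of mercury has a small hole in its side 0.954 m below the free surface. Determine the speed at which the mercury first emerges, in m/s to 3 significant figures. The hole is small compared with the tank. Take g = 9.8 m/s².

With the surface at rest and both surface and jet at atmospheric pressure, Bernoulli gives ρg h = ½ρv², so v = √(2gh) = √(2·9.8·0.954) = 4.32 m/s.

4.32 m/s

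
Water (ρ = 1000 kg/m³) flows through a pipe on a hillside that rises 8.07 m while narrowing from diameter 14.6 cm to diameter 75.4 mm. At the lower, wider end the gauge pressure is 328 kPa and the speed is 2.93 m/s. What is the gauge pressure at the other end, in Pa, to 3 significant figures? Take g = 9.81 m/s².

By continuity, v₂ = v₁·A₁/A₂ = 2.93·(167/44.7) = 11.0 m/s.
Energy conservation along the streamline gives P₂ = P₁ − ½ρ(v₂² − v₁²) − ρg(h₂ − h₁).
P₂ = 328000 + ½·1000·(2.93² − 11.0²) − 1000·9.81·(+8.07) = 328000 + (-56100) − (79200) = 193000 Pa.

193000 Pa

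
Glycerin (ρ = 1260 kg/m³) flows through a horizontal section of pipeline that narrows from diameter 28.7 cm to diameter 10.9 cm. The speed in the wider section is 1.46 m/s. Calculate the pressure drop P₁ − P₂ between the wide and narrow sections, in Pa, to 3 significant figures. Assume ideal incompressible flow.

The volume flow rate is constant, so v₂ = (A₁/A₂)v₁ = (647/93.3)·1.46 = 10.1 m/s.
Along the horizontal streamline, P + ½ρv² is constant.
P₁ − P₂ = ½·1260·(10.1² − 1.46²) = ½·1260·100 = 63200 Pa.

ΔP = 63200 Pa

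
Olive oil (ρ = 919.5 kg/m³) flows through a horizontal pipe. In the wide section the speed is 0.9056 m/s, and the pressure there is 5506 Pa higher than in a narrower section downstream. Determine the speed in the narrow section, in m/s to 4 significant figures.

v₂ ≈ 3.577 m/s

With h₁ = h₂, rearranging Bernoulli gives v₂ = √(v₁² + 2ΔP/ρ).
v₂ = √(0.9056² + 2·5506/919.5) = √(0.8201 + 11.98) = 3.577 m/s.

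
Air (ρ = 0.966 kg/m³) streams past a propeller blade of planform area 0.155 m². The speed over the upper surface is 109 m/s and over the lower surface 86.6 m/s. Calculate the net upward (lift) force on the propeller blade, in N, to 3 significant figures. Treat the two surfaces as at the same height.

328 N

The faster flow above has the lower pressure; Bernoulli (same height) gives ΔP = ½ρ(v_up² − v_low²).
ΔP = ½·0.966·(109² − 86.6²) = 2120 Pa.
Lift = ΔP · A = 2120 × 0.155 = 328 N.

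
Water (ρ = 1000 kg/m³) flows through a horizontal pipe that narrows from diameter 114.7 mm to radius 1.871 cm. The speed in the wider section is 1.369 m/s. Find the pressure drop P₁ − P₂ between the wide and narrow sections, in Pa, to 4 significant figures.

Mass conservation (A₁v₁ = A₂v₂) gives v₂ = 1.369 × 103.3/11.00 = 12.86 m/s.
With no height change, Bernoulli's equation is P₁ + ½ρv₁² = P₂ + ½ρv₂².
P₁ − P₂ = ½·1000·(12.86² − 1.369²) = ½·1000·163.6 = 81780 Pa.

81780 Pa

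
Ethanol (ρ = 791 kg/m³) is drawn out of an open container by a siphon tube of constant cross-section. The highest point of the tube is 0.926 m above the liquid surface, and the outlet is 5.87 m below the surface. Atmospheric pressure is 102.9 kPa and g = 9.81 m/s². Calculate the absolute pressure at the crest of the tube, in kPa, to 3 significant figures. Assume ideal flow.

Bernoulli surface→outlet gives ½v² = g·h_out, so v = √(2·9.81·5.87) = 10.7 m/s.
The bore is uniform, so the speed at the crest is the same v. Bernoulli surface→crest: P_atm = P_top + ½ρv² + ρg·h_top.
P_top = 102900 − ½·791·10.7² − 791·9.81·0.926 = 50200 Pa.

P_top ≈ 50.2 kPa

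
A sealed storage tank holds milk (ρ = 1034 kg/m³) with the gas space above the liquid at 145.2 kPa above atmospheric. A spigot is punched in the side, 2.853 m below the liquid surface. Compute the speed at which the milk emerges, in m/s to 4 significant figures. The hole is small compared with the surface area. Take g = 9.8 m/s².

v ≈ 18.35 m/s

Take point 1 at the surface (v₁ ≈ 0) and point 2 at the hole (at atmospheric pressure). Bernoulli: P₁ + ρg h = P_atm + ½ρv₂².
With P₁ − P_atm = 145200 Pa, v₂ = √(2gh + 2ΔP/ρ) = √(2·9.8·2.853 + 2·145200/1034) = 18.35 m/s.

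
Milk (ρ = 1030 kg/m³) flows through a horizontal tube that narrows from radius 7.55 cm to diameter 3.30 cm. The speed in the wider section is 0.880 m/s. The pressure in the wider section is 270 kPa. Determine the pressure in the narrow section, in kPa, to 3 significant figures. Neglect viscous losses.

P₂ ≈ 95.6 kPa

Continuity gives A₁v₁ = A₂v₂, so v₂ = (179 cm²)/(8.55 cm²) × 0.880 m/s = 18.4 m/s.
The pipe is horizontal, so Bernoulli reduces to P₁ + ½ρv₁² = P₂ + ½ρv₂².
P₂ = P₁ − ½ρ(v₂² − v₁²) = 270000 − ½·1030·(18.4² − 0.880²) = 270000 − 174000 = 95600 Pa.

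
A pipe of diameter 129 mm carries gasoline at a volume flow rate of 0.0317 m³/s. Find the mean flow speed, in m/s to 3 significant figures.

Q = 0.0317 m³/s = 0.0317 m³/s.
v = Q/A = 0.0317 / 0.0131 = 2.43 m/s.

v ≈ 2.43 m/s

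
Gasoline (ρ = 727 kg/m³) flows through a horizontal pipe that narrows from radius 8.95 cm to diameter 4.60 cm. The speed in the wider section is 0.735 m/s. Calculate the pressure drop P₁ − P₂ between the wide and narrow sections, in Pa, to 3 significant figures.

By continuity, v₂ = v₁·A₁/A₂ = 0.735·(252/16.6) = 11.1 m/s.
With no height change, Bernoulli's equation is P₁ + ½ρv₁² = P₂ + ½ρv₂².
P₁ − P₂ = ½·727·(11.1² − 0.735²) = ½·727·123 = 44800 Pa.

44800 Pa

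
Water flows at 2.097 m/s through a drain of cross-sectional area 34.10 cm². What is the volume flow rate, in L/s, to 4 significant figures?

7.151 L/s

Q = A·v = 0.003410 m² × 2.097 m/s = 0.007151 m³/s.
Converting: 0.007151 m³/s × 1000 = 7.151 L/s.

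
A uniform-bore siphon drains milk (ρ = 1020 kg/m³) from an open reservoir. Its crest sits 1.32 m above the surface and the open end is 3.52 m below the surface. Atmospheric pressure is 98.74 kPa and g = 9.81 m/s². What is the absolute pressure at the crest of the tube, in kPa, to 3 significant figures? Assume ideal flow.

50.3 kPa

From the surface to the outlet (both open to atmosphere, surface at rest): v = √(2g·h_out) = √(2·9.81·3.52) = 8.31 m/s.
The bore is uniform, so the speed at the crest is the same v. Bernoulli surface→crest: P_atm = P_top + ½ρv² + ρg·h_top.
P_top = 98740 − ½·1020·8.31² − 1020·9.81·1.32 = 50300 Pa.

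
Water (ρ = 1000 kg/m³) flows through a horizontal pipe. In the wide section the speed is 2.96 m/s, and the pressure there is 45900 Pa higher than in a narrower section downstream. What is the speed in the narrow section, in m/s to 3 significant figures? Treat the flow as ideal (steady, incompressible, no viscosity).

Along the level pipe P + ½ρv² is conserved, hence v₂² = v₁² + 2(P₁ − P₂)/ρ.
v₂ = √(2.96² + 2·45900/1000) = √(8.76 + 91.8) = 10.0 m/s.

v₂ ≈ 10.0 m/s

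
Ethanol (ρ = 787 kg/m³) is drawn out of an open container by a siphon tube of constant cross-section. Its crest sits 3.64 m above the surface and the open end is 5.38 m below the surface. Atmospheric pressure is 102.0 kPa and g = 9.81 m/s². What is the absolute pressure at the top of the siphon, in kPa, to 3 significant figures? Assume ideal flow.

P_top ≈ 32.4 kPa

Bernoulli surface→outlet gives ½v² = g·h_out, so v = √(2·9.81·5.38) = 10.3 m/s.
With constant cross-section the crest speed equals v; applying Bernoulli from the surface up to the crest, P_top = P_atm − ½ρv² − ρg·h_top.
P_top = 102000 − ½·787·10.3² − 787·9.81·3.64 = 32400 Pa.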